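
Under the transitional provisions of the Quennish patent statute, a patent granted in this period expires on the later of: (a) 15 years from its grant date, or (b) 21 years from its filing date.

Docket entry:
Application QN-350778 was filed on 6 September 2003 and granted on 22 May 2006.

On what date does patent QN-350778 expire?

(a) grant + 15 years → 22 May 2021.
(b) filing + 21 years → 6 September 2024.
Later of the two: 6 September 2024.

September 6, 2024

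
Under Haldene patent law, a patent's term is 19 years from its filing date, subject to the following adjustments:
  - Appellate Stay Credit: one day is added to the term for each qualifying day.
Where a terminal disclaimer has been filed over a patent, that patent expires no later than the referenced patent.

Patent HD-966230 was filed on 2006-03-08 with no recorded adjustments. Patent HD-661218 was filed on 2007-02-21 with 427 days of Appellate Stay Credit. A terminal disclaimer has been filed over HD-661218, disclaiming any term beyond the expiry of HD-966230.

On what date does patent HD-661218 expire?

Natural term of HD-661218:
  Base: filing + 19 years → 21 February 2026.
  Appellate Stay Credit: +427 days → 24 April 2027.
Expiry of referenced patent HD-966230:
  Base: filing + 19 years → 8 March 2025.
Terminal disclaimer: HD-661218 expires on the earlier of 24 April 2027 and 8 March 2025.

March 8, 2025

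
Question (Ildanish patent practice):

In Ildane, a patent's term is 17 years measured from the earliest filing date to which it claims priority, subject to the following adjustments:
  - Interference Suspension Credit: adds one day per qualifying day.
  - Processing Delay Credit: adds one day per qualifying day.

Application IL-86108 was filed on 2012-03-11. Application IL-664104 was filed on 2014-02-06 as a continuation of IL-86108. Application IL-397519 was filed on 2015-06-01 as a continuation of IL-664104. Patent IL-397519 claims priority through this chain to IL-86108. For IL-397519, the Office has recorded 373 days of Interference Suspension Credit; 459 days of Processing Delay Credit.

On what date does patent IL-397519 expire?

2031-06-21

Earliest priority filing: 11 March 2012.
Base term: 11 March 2012 + 17 years → 11 March 2029.
Interference Suspension Credit: +373 days → 19 March 2030.
Processing Delay Credit: +459 days → 21 June 2031.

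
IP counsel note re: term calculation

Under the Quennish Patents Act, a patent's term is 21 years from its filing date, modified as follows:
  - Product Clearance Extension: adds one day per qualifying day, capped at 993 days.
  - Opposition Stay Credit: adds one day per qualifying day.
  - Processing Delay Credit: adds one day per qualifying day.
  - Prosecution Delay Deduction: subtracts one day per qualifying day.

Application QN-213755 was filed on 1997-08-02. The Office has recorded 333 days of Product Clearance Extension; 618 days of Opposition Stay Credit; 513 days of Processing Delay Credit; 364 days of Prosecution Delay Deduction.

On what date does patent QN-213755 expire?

2021-08-06

Base term: filing date + 21 years → 2 August 2018.
Product Clearance Extension: 333 days (within the 993-day cap) → +333 days → 1 July 2019.
Opposition Stay Credit: +618 days → 10 March 2021.
Processing Delay Credit: +513 days → 5 August 2022.
Prosecution Delay Deduction: −364 days → 6 August 2021.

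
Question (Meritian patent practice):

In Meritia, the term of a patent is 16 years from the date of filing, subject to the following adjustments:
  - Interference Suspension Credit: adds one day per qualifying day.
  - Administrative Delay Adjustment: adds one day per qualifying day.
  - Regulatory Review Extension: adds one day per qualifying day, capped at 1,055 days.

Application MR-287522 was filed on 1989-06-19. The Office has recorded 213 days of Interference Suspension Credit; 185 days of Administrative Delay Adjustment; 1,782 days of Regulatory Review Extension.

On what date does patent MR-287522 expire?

June 11, 2009

Base term: filing date + 16 years → 19 June 2005.
Interference Suspension Credit: +213 days → 18 January 2006.
Administrative Delay Adjustment: +185 days → 22 July 2006.
Regulatory Review Extension: 1782 days claimed exceeds the 1055-day cap, so +1055 days → 11 June 2009.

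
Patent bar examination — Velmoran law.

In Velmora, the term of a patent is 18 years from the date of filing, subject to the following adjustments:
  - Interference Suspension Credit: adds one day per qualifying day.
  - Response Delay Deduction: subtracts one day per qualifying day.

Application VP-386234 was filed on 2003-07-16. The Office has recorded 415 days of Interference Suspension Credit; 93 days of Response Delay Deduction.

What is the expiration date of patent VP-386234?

June 3, 2022

Base term: filing date + 18 years → 16 July 2021.
Interference Suspension Credit: +415 days → 4 September 2022.
Response Delay Deduction: −93 days → 3 June 2022.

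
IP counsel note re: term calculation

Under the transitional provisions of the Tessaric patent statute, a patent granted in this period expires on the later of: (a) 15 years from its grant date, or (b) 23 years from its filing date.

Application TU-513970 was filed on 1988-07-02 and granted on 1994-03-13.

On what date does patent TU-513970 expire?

(a) grant + 15 years → 13 March 2009.
(b) filing + 23 years → 2 July 2011.
Later of the two: 2 July 2011.

July 2, 2011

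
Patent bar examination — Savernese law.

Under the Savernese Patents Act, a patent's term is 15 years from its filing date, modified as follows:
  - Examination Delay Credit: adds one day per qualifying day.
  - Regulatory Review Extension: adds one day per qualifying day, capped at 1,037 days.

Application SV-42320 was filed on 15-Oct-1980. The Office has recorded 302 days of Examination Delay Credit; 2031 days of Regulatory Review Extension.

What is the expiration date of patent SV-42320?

Base term: filing date + 15 years → 15 October 1995.
Examination Delay Credit: +302 days → 12 August 1996.
Regulatory Review Extension: 2031 days claimed exceeds the 1037-day cap, so +1037 days → 15 June 1999.

1999-06-15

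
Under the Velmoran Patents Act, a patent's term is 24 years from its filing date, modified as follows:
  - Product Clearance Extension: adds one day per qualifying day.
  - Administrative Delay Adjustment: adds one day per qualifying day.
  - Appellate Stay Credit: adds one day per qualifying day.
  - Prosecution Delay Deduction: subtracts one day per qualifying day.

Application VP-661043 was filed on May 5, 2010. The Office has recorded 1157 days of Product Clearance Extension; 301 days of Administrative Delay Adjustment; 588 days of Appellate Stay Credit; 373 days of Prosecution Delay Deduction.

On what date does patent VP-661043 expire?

Base term: filing date + 24 years → 5 May 2034.
Product Clearance Extension: +1157 days → 5 July 2037.
Administrative Delay Adjustment: +301 days → 2 May 2038.
Appellate Stay Credit: +588 days → 11 December 2039.
Prosecution Delay Deduction: −373 days → 3 December 2038.

2038-12-03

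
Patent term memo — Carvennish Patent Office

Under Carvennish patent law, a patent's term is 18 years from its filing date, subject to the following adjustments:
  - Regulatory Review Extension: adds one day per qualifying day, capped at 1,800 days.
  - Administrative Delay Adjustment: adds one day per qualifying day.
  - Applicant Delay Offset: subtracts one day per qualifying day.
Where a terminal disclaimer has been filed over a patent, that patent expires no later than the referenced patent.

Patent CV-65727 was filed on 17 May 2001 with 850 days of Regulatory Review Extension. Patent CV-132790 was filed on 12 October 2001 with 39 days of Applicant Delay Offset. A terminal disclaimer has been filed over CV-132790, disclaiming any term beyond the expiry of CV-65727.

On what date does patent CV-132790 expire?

Natural term of CV-132790:
  Base: filing + 18 years → 12 October 2019.
  Applicant Delay Offset: −39 days → 3 September 2019.
Expiry of referenced patent CV-65727:
  Base: filing + 18 years → 17 May 2019.
  Regulatory Review Extension: 850 days (within the 1800-day cap) → +850 days → 13 September 2021.
Terminal disclaimer: CV-132790 expires on the earlier of 3 September 2019 and 13 September 2021.

2019-09-03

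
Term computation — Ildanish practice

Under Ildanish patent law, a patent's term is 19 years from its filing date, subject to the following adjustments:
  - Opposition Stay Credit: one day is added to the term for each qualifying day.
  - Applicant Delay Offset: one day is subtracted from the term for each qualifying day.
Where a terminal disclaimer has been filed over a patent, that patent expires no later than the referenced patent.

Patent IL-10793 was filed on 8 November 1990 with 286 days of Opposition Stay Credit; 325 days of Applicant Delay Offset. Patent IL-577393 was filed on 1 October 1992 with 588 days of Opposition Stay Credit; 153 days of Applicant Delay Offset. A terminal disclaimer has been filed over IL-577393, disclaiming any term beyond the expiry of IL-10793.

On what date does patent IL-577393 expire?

September 30, 2009

Natural term of IL-577393:
  Base: filing + 19 years → 1 October 2011.
  Opposition Stay Credit: +588 days → 11 May 2013.
  Applicant Delay Offset: −153 days → 9 December 2012.
Expiry of referenced patent IL-10793:
  Base: filing + 19 years → 8 November 2009.
  Opposition Stay Credit: +286 days → 21 August 2010.
  Applicant Delay Offset: −325 days → 30 September 2009.
Terminal disclaimer: IL-577393 expires on the earlier of 9 December 2012 and 30 September 2009.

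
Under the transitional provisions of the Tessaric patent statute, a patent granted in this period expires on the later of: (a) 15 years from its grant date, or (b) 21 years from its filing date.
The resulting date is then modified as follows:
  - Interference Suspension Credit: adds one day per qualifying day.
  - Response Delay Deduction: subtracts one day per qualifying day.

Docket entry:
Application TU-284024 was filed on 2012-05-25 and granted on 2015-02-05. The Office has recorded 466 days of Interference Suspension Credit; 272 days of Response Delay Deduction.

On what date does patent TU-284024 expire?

(a) grant + 15 years → 5 February 2030.
(b) filing + 21 years → 25 May 2033.
Later of the two: 25 May 2033.
Interference Suspension Credit: +466 days → 3 September 2034.
Response Delay Deduction: −272 days → 5 December 2033.

December 5, 2033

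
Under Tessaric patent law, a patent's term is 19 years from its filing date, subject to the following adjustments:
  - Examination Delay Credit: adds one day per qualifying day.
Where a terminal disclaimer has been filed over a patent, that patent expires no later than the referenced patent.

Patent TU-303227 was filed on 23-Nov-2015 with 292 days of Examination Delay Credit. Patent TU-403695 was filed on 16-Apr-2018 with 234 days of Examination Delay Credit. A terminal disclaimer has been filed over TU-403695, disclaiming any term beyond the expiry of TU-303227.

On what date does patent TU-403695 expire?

2035-09-11

Natural term of TU-403695:
  Base: filing + 19 years → 16 April 2037.
  Examination Delay Credit: +234 days → 6 December 2037.
Expiry of referenced patent TU-303227:
  Base: filing + 19 years → 23 November 2034.
  Examination Delay Credit: +292 days → 11 September 2035.
Terminal disclaimer: TU-403695 expires on the earlier of 6 December 2037 and 11 September 2035.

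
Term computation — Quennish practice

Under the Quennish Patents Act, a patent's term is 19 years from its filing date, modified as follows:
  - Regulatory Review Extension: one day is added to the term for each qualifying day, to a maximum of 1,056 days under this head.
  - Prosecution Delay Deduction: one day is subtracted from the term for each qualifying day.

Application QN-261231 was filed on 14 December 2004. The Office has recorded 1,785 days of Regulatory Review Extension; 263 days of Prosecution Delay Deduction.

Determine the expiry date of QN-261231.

February 14, 2026

Base term: filing date + 19 years → 14 December 2023.
Regulatory Review Extension: 1785 days claimed exceeds the 1056-day cap, so +1056 days → 4 November 2026.
Prosecution Delay Deduction: −263 days → 14 February 2026.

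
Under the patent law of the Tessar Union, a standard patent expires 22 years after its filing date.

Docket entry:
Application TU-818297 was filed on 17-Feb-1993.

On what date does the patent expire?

Filing date + 22 years → 17 February 2015.

2015-02-17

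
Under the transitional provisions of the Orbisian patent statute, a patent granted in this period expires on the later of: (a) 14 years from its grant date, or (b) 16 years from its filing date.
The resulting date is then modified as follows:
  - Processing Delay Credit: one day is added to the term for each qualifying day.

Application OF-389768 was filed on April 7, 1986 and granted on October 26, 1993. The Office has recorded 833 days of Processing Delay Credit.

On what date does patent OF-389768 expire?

February 5, 2010

(a) grant + 14 years → 26 October 2007.
(b) filing + 16 years → 7 April 2002.
Later of the two: 26 October 2007.
Processing Delay Credit: +833 days → 5 February 2010.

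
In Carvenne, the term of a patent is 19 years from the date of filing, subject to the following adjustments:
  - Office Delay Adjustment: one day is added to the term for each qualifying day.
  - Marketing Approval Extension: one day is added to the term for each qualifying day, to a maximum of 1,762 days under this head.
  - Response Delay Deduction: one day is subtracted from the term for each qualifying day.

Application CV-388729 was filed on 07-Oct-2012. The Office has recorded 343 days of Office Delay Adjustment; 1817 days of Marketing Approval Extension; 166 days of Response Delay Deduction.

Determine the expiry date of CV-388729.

Base term: filing date + 19 years → 7 October 2031.
Office Delay Adjustment: +343 days → 14 September 2032.
Marketing Approval Extension: 1817 days claimed exceeds the 1762-day cap, so +1762 days → 12 July 2037.
Response Delay Deduction: −166 days → 27 January 2037.

January 27, 2037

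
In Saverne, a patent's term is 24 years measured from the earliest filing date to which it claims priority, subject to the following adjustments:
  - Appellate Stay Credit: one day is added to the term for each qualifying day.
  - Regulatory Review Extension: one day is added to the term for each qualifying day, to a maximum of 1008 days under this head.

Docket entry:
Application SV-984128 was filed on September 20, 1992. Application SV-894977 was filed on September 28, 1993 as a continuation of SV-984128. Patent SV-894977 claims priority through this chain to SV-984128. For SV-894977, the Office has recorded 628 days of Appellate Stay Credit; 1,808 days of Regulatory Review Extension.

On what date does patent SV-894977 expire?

Earliest priority filing: 20 September 1992.
Base term: 20 September 1992 + 24 years → 20 September 2016.
Appellate Stay Credit: +628 days → 10 June 2018.
Regulatory Review Extension: 1808 days claimed exceeds the 1008-day cap, so +1008 days → 14 March 2021.

March 14, 2021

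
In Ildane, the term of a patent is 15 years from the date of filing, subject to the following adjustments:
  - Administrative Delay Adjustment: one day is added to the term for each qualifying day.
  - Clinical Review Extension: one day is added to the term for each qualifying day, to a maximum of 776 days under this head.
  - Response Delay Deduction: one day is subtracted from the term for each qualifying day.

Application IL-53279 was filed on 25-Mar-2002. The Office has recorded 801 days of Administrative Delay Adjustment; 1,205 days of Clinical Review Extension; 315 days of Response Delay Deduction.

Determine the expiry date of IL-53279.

Base term: filing date + 15 years → 25 March 2017.
Administrative Delay Adjustment: +801 days → 4 June 2019.
Clinical Review Extension: 1205 days claimed exceeds the 776-day cap, so +776 days → 19 July 2021.
Response Delay Deduction: −315 days → 7 September 2020.

September 7, 2020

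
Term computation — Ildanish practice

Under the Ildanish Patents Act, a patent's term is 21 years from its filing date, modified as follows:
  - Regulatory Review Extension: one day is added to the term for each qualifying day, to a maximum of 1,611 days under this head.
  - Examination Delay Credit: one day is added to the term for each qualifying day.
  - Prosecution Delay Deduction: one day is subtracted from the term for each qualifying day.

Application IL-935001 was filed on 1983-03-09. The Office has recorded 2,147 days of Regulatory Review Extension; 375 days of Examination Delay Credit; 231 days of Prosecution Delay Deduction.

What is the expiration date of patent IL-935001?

Base term: filing date + 21 years → 9 March 2004.
Regulatory Review Extension: 2147 days claimed exceeds the 1611-day cap, so +1611 days → 6 August 2008.
Examination Delay Credit: +375 days → 16 August 2009.
Prosecution Delay Deduction: −231 days → 28 December 2008.

2008-12-28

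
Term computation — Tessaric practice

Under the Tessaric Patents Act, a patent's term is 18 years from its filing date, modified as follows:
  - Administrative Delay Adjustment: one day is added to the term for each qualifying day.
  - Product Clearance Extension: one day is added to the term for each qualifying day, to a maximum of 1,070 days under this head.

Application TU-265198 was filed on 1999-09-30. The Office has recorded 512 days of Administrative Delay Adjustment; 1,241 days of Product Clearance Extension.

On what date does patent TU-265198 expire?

January 29, 2022

Base term: filing date + 18 years → 30 September 2017.
Administrative Delay Adjustment: +512 days → 24 February 2019.
Product Clearance Extension: 1241 days claimed exceeds the 1070-day cap, so +1070 days → 29 January 2022.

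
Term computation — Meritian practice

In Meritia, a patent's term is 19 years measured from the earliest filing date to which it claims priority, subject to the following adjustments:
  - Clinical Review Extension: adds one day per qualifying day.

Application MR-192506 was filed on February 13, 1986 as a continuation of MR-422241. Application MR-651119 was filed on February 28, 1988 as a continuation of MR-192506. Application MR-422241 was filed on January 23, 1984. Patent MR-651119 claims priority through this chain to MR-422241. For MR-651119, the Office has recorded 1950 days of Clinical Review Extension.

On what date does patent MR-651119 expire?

2008-05-26

Earliest priority filing: 23 January 1984.
Base term: 23 January 1984 + 19 years → 23 January 2003.
Clinical Review Extension: +1950 days → 26 May 2008.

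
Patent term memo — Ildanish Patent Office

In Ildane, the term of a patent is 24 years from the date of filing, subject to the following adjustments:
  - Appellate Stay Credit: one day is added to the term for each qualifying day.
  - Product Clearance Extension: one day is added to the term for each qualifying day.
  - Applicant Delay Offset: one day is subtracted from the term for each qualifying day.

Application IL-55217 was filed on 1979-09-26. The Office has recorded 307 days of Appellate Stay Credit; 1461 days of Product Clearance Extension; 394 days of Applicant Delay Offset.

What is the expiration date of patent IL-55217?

July 1, 2007

Base term: filing date + 24 years → 26 September 2003.
Appellate Stay Credit: +307 days → 29 July 2004.
Product Clearance Extension: +1461 days → 29 July 2008.
Applicant Delay Offset: −394 days → 1 July 2007.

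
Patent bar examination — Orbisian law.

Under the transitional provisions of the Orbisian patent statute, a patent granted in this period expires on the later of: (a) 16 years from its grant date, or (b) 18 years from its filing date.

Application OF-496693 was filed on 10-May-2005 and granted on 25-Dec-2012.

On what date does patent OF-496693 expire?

2028-12-25

(a) grant + 16 years → 25 December 2028.
(b) filing + 18 years → 10 May 2023.
Later of the two: 25 December 2028.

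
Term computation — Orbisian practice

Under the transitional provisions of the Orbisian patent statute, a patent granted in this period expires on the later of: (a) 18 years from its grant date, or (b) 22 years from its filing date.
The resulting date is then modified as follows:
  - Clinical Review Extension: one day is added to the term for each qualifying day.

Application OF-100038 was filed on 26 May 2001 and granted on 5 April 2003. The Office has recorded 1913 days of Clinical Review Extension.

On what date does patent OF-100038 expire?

August 20, 2028

(a) grant + 18 years → 5 April 2021.
(b) filing + 22 years → 26 May 2023.
Later of the two: 26 May 2023.
Clinical Review Extension: +1913 days → 20 August 2028.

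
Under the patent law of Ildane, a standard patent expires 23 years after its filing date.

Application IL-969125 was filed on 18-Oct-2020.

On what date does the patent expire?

Filing date + 23 years → 18 October 2043.

2043-10-18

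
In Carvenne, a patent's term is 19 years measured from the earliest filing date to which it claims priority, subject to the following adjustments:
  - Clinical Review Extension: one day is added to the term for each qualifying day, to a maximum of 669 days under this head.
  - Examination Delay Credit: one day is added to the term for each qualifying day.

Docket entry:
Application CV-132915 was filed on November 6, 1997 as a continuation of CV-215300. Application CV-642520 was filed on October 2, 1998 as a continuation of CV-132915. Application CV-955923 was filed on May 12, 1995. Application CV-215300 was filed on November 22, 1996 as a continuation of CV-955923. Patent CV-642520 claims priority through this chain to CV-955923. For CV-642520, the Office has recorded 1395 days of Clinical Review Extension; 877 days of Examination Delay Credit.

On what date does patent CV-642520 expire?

Earliest priority filing: 12 May 1995.
Base term: 12 May 1995 + 19 years → 12 May 2014.
Clinical Review Extension: 1395 days claimed exceeds the 669-day cap, so +669 days → 11 March 2016.
Examination Delay Credit: +877 days → 5 August 2018.

2018-08-05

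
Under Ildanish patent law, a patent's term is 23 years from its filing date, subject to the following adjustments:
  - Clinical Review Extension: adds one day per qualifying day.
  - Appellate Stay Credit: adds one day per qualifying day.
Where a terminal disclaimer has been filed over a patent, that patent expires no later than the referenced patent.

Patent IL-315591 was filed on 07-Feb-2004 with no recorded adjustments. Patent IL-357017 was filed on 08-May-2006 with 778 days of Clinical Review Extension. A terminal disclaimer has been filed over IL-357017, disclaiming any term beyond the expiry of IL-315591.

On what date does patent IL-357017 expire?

February 7, 2027

Natural term of IL-357017:
  Base: filing + 23 years → 8 May 2029.
  Clinical Review Extension: +778 days → 25 June 2031.
Expiry of referenced patent IL-315591:
  Base: filing + 23 years → 7 February 2027.
Terminal disclaimer: IL-357017 expires on the earlier of 25 June 2031 and 7 February 2027.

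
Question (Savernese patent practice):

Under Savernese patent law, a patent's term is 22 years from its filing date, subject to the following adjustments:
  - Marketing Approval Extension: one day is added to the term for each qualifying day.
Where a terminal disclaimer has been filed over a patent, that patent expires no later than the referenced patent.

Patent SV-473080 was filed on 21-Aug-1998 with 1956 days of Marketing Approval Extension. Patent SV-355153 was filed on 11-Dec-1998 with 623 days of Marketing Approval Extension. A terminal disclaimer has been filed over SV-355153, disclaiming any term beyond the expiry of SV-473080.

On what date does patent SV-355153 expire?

Natural term of SV-355153:
  Base: filing + 22 years → 11 December 2020.
  Marketing Approval Extension: +623 days → 26 August 2022.
Expiry of referenced patent SV-473080:
  Base: filing + 22 years → 21 August 2020.
  Marketing Approval Extension: +1956 days → 29 December 2025.
Terminal disclaimer: SV-355153 expires on the earlier of 26 August 2022 and 29 December 2025.

2022-08-26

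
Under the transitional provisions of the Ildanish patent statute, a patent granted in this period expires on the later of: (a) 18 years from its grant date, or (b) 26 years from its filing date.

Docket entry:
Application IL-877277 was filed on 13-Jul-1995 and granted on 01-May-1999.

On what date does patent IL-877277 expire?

(a) grant + 18 years → 1 May 2017.
(b) filing + 26 years → 13 July 2021.
Later of the two: 13 July 2021.

2021-07-13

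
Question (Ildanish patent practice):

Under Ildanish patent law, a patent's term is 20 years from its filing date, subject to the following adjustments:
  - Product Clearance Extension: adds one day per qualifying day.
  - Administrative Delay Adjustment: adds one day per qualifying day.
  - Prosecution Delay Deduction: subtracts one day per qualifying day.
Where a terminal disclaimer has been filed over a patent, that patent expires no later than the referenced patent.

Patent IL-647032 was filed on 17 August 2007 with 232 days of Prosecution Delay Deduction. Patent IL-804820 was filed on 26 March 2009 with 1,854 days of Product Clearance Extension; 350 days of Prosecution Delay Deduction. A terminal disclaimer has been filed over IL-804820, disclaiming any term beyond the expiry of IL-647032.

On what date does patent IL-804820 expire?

2026-12-28

Natural term of IL-804820:
  Base: filing + 20 years → 26 March 2029.
  Product Clearance Extension: +1854 days → 23 April 2034.
  Prosecution Delay Deduction: −350 days → 8 May 2033.
Expiry of referenced patent IL-647032:
  Base: filing + 20 years → 17 August 2027.
  Prosecution Delay Deduction: −232 days → 28 December 2026.
Terminal disclaimer: IL-804820 expires on the earlier of 8 May 2033 and 28 December 2026.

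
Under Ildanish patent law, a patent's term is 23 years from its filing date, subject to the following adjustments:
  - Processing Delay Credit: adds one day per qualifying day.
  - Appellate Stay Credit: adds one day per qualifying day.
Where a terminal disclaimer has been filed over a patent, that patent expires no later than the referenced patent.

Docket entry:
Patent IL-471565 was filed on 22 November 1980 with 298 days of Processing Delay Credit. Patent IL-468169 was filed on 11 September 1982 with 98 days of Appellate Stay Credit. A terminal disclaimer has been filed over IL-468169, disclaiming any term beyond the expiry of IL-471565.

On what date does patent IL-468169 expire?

2004-09-15

Natural term of IL-468169:
  Base: filing + 23 years → 11 September 2005.
  Appellate Stay Credit: +98 days → 18 December 2005.
Expiry of referenced patent IL-471565:
  Base: filing + 23 years → 22 November 2003.
  Processing Delay Credit: +298 days → 15 September 2004.
Terminal disclaimer: IL-468169 expires on the earlier of 18 December 2005 and 15 September 2004.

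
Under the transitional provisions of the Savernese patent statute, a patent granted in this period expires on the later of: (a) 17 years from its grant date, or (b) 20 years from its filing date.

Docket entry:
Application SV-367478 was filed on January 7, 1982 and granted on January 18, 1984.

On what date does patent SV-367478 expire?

January 7, 2002

(a) grant + 17 years → 18 January 2001.
(b) filing + 20 years → 7 January 2002.
Later of the two: 7 January 2002.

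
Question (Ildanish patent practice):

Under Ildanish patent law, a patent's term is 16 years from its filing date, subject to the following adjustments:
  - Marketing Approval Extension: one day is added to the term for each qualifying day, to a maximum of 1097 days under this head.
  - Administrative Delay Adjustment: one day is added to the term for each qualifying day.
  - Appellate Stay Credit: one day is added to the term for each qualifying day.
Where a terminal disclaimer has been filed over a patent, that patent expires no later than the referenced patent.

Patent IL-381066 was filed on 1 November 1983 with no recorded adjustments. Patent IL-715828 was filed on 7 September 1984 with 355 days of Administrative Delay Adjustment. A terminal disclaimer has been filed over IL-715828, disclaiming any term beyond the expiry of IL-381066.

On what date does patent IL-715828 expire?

1999-11-01

Natural term of IL-715828:
  Base: filing + 16 years → 7 September 2000.
  Administrative Delay Adjustment: +355 days → 28 August 2001.
Expiry of referenced patent IL-381066:
  Base: filing + 16 years → 1 November 1999.
Terminal disclaimer: IL-715828 expires on the earlier of 28 August 2001 and 1 November 1999.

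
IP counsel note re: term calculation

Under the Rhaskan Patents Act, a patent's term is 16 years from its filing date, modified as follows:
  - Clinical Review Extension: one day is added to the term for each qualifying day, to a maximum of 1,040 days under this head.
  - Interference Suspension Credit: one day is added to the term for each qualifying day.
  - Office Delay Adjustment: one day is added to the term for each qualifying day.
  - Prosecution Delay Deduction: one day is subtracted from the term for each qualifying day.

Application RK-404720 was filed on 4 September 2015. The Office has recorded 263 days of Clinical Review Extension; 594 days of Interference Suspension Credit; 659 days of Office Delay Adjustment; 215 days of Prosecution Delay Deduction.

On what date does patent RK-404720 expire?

2035-03-28

Base term: filing date + 16 years → 4 September 2031.
Clinical Review Extension: 263 days (within the 1040-day cap) → +263 days → 24 May 2032.
Interference Suspension Credit: +594 days → 8 January 2034.
Office Delay Adjustment: +659 days → 29 October 2035.
Prosecution Delay Deduction: −215 days → 28 March 2035.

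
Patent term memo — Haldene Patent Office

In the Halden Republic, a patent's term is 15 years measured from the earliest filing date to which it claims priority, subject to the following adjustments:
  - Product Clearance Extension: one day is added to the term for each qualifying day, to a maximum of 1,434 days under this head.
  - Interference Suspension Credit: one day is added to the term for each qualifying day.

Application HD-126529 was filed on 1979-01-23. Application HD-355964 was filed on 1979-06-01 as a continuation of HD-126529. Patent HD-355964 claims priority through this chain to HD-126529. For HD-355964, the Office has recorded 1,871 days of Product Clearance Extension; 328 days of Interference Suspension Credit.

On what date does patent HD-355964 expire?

Earliest priority filing: 23 January 1979.
Base term: 23 January 1979 + 15 years → 23 January 1994.
Product Clearance Extension: 1871 days claimed exceeds the 1434-day cap, so +1434 days → 27 December 1997.
Interference Suspension Credit: +328 days → 20 November 1998.

November 20, 1998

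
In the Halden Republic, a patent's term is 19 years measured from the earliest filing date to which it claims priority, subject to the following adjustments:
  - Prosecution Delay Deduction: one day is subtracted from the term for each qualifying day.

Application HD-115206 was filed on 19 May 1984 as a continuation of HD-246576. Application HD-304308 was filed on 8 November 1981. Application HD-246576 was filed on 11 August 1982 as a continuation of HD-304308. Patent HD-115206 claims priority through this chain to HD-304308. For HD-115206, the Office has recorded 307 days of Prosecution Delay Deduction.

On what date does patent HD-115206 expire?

January 6, 2000

Earliest priority filing: 8 November 1981.
Base term: 8 November 1981 + 19 years → 8 November 2000.
Prosecution Delay Deduction: −307 days → 6 January 2000.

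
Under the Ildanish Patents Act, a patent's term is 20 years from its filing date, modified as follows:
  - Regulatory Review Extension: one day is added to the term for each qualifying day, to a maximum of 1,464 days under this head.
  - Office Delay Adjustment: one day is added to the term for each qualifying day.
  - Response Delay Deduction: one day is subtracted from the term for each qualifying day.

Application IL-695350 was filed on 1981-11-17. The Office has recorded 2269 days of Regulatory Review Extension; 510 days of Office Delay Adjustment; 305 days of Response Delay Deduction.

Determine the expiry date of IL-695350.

June 13, 2006

Base term: filing date + 20 years → 17 November 2001.
Regulatory Review Extension: 2269 days claimed exceeds the 1464-day cap, so +1464 days → 20 November 2005.
Office Delay Adjustment: +510 days → 14 April 2007.
Response Delay Deduction: −305 days → 13 June 2006.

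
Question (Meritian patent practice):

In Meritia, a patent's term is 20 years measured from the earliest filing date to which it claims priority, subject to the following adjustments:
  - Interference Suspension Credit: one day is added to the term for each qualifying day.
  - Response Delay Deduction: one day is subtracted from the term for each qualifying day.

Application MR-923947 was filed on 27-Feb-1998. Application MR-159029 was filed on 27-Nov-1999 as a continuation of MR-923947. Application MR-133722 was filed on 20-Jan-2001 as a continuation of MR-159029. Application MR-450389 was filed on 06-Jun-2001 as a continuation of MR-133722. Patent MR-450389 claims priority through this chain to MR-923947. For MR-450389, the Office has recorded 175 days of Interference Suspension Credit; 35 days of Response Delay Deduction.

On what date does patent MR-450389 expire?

July 17, 2018

Earliest priority filing: 27 February 1998.
Base term: 27 February 1998 + 20 years → 27 February 2018.
Interference Suspension Credit: +175 days → 21 August 2018.
Response Delay Deduction: −35 days → 17 July 2018.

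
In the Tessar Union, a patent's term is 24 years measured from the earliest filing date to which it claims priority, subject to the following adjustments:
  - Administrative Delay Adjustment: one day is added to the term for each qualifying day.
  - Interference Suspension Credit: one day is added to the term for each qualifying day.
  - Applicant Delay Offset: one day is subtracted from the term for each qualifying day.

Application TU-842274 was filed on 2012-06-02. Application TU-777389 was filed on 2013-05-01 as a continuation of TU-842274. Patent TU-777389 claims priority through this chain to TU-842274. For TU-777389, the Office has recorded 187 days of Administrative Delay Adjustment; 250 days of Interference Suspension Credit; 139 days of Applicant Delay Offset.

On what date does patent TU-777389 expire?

Earliest priority filing: 2 June 2012.
Base term: 2 June 2012 + 24 years → 2 June 2036.
Administrative Delay Adjustment: +187 days → 6 December 2036.
Interference Suspension Credit: +250 days → 13 August 2037.
Applicant Delay Offset: −139 days → 27 March 2037.

March 27, 2037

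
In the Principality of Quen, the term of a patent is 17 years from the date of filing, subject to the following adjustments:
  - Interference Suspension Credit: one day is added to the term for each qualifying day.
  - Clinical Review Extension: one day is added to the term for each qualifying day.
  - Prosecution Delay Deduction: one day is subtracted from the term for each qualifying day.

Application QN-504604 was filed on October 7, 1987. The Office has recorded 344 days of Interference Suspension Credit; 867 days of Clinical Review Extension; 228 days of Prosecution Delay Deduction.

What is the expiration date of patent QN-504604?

June 17, 2007

Base term: filing date + 17 years → 7 October 2004.
Interference Suspension Credit: +344 days → 16 September 2005.
Clinical Review Extension: +867 days → 31 January 2008.
Prosecution Delay Deduction: −228 days → 17 June 2007.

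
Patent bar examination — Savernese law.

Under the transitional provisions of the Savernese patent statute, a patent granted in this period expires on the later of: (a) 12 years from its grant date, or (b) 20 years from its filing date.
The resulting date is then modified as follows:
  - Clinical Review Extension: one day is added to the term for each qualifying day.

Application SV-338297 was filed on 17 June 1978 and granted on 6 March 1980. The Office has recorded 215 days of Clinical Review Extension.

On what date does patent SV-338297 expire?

1999-01-18

(a) grant + 12 years → 6 March 1992.
(b) filing + 20 years → 17 June 1998.
Later of the two: 17 June 1998.
Clinical Review Extension: +215 days → 18 January 1999.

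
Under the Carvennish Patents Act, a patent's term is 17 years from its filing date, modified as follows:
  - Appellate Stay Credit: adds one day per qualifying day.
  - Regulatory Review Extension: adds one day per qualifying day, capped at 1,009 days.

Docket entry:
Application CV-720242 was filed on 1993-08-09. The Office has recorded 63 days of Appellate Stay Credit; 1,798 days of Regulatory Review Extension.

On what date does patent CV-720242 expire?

2013-07-16

Base term: filing date + 17 years → 9 August 2010.
Appellate Stay Credit: +63 days → 11 October 2010.
Regulatory Review Extension: 1798 days claimed exceeds the 1009-day cap, so +1009 days → 16 July 2013.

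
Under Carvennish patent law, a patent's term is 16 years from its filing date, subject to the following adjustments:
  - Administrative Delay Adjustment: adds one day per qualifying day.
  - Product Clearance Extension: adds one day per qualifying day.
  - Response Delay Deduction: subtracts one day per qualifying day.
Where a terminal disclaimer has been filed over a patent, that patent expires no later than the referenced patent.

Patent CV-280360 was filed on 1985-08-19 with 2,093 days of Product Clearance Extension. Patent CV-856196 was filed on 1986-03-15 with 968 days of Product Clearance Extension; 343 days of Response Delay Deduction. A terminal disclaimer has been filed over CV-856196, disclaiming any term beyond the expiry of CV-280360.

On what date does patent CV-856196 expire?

Natural term of CV-856196:
  Base: filing + 16 years → 15 March 2002.
  Product Clearance Extension: +968 days → 7 November 2004.
  Response Delay Deduction: −343 days → 30 November 2003.
Expiry of referenced patent CV-280360:
  Base: filing + 16 years → 19 August 2001.
  Product Clearance Extension: +2093 days → 13 May 2007.
Terminal disclaimer: CV-856196 expires on the earlier of 30 November 2003 and 13 May 2007.

2003-11-30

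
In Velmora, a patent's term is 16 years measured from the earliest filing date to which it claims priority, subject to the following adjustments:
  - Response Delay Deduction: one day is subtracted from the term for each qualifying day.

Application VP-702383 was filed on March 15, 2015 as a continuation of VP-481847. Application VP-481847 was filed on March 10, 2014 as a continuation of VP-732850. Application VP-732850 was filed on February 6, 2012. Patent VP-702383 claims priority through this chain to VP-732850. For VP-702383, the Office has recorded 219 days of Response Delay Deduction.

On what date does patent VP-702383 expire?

Earliest priority filing: 6 February 2012.
Base term: 6 February 2012 + 16 years → 6 February 2028.
Response Delay Deduction: −219 days → 2 July 2027.

July 2, 2027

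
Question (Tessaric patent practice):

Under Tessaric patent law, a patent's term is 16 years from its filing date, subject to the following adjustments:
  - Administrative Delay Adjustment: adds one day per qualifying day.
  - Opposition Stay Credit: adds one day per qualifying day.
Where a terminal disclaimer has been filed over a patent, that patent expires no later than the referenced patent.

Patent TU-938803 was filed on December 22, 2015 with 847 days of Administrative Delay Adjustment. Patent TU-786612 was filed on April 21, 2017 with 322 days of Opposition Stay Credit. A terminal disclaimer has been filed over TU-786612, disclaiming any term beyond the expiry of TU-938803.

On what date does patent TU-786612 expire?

2034-03-09

Natural term of TU-786612:
  Base: filing + 16 years → 21 April 2033.
  Opposition Stay Credit: +322 days → 9 March 2034.
Expiry of referenced patent TU-938803:
  Base: filing + 16 years → 22 December 2031.
  Administrative Delay Adjustment: +847 days → 17 April 2034.
Terminal disclaimer: TU-786612 expires on the earlier of 9 March 2034 and 17 April 2034.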